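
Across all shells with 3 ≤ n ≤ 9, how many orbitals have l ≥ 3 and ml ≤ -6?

10

Treat each shell separately and count matching orbitals:
n=7 → 1; n=8 → 3; n=9 → 6.
Total orbitals: 1 + 3 + 6 = 10.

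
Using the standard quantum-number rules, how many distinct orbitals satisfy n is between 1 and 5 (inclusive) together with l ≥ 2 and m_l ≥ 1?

Go shell by shell, enumerating (l, m_l) with l ≥ 2 and m_l ≥ 1:
n=3 → 2; n=4 → 5; n=5 → 9.
Total orbitals: 2 + 5 + 9 = 16.

16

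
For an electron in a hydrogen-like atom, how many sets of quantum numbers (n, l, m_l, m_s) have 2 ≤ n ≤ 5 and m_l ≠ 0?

Treat each shell separately and count matching orbitals:
n=2 → 2; n=3 → 6; n=4 → 12; n=5 → 20.
Orbitals: 2 + 6 + 12 + 20 = 40. Including both spin states (m_s = ±1/2) gives 2 × 40 = 80 states.

80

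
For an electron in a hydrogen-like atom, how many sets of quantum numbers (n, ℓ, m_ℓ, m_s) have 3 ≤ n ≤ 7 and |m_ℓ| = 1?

80

For each n in the range, tally the orbitals obeying |m_ℓ| = 1:
n=3 → 4; n=4 → 6; n=5 → 8; n=6 → 10; n=7 → 12.
Orbitals: 4 + 6 + 8 + 10 + 12 = 40. Including both spin states (m_s = ±1/2) gives 2 × 40 = 80 states.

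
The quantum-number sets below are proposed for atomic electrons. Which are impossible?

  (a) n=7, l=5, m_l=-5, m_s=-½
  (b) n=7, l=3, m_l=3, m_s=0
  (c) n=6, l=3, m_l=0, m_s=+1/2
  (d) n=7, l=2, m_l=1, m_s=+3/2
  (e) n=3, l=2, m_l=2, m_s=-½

(b) and (d)

(b) has m_s = 0, but an electron's spin must be ±1/2.
(d) has m_s = +3/2, but an electron's spin must be ±1/2.
The remaining sets (a), (c), (e) satisfy all four rules.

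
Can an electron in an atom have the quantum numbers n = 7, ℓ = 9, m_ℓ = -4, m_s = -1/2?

The orbital quantum number must satisfy 0 ≤ ℓ ≤ n−1. With n = 7 the allowed ℓ values are 0, 1, 2, 3, 4, 5, 6, so ℓ = 9 is out of range.

Invalid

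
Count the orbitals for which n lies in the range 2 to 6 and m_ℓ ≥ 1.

Work shell by shell — for each n, count the (ℓ, m_ℓ) pairs that satisfy m_ℓ ≥ 1:
n=2 → 1; n=3 → 3; n=4 → 6; n=5 → 10; n=6 → 15.
Total orbitals: 1 + 3 + 6 + 10 + 15 = 35.

35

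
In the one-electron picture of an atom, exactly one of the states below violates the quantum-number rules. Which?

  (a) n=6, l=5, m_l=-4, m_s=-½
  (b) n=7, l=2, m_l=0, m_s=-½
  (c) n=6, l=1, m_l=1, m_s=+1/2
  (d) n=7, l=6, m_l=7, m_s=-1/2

(d) has |m_l| = 7 > l = 6, violating −l ≤ m_l ≤ l.
The remaining sets (a), (b), (c) satisfy all four rules.

(d)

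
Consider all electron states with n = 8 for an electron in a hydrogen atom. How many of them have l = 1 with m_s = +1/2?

3

The n = 8 shell has l = 0 through 7; check each.
Contributions: l=1 → 3.
Orbitals: 3. With m_s fixed to a single value there is one state per orbital, giving 3 states.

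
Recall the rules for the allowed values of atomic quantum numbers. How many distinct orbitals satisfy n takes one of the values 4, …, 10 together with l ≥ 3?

308

Work shell by shell — for each n, count the (l, ml) pairs that satisfy l ≥ 3:
n=4 → 7; n=5 → 16; n=6 → 27; n=7 → 40; n=8 → 55; n=9 → 72; n=10 → 91.
Total orbitals: 7 + 16 + 27 + 40 + 55 + 72 + 91 = 308.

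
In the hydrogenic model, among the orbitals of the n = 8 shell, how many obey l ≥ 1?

Orbitals with l ≥ 1, by l: l=1 → 3; l=2 → 5; l=3 → 7; l=4 → 9; l=5 → 11; l=6 → 13; l=7 → 15.
Total orbitals: 3 + 5 + 7 + 9 + 11 + 13 + 15 = 63.

63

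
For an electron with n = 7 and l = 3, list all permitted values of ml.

-3, -2, -1, 0, 1, 2, 3

ml takes every integer from −l to +l. With l = 3 that gives the 7 values -3, -2, -1, 0, 1, 2, 3.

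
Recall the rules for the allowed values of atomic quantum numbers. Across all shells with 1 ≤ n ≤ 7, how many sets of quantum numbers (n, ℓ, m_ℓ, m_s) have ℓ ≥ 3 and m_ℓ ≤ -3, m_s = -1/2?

Go shell by shell, enumerating (ℓ, m_ℓ) with ℓ ≥ 3 and m_ℓ ≤ -3:
n=4 → 1; n=5 → 3; n=6 → 6; n=7 → 10.
Orbitals: 1 + 3 + 6 + 10 = 20. With m_s fixed to -1/2 there is one state per orbital, so 20 states.

20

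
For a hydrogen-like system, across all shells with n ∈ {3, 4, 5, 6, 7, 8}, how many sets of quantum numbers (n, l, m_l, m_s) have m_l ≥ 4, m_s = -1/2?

Go shell by shell, enumerating (l, m_l) with m_l ≥ 4:
n=5 → 1; n=6 → 3; n=7 → 6; n=8 → 10.
Orbitals: 1 + 3 + 6 + 10 = 20. With m_s fixed to -1/2 there is one state per orbital, so 20 states.

20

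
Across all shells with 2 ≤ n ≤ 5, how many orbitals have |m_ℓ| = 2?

12

Work shell by shell — for each n, count the (ℓ, m_ℓ) pairs that satisfy |m_ℓ| = 2:
n=3 → 2; n=4 → 4; n=5 → 6.
Total orbitals: 2 + 4 + 6 = 12.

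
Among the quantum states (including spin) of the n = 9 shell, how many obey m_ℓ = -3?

Contributions: ℓ=3 → 1; ℓ=4 → 1; ℓ=5 → 1; ℓ=6 → 1; ℓ=7 → 1; ℓ=8 → 1.
Orbitals: 1 + 1 + 1 + 1 + 1 + 1 = 6. Each orbital carries two spin states, so 6 × 2 = 12 states.

12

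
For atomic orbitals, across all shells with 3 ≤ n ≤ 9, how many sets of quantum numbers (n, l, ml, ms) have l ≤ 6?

466

Per-shell orbital counts meeting the constraint:
n=3 → 9; n=4 → 16; n=5 → 25; n=6 → 36; n=7 → 49; n=8 → 49; n=9 → 49.
Orbitals: 9 + 16 + 25 + 36 + 49 + 49 + 49 = 233. Including both spin states (ms = ±1/2) gives 2 × 233 = 466 states.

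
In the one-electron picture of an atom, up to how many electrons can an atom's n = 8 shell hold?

A shell holds 2n² electrons: 2 × 8² = 2 × 64 = 128.

128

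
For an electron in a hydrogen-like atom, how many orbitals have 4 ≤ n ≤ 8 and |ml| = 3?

Treat each shell separately and count matching orbitals:
n=4 → 2; n=5 → 4; n=6 → 6; n=7 → 8; n=8 → 10.
Total orbitals: 2 + 4 + 6 + 8 + 10 = 30.

30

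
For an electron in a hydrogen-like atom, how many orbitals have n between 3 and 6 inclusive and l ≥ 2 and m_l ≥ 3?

Go shell by shell, enumerating (l, m_l) with l ≥ 2 and m_l ≥ 3:
n=4 → 1; n=5 → 3; n=6 → 6.
Total orbitals: 1 + 3 + 6 = 10.

10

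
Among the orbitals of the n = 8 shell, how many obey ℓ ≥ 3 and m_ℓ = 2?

5

With n = 8 the allowed ℓ are 0, 1, …, 7.
Contributions: ℓ=3 → 1; ℓ=4 → 1; ℓ=5 → 1; ℓ=6 → 1; ℓ=7 → 1.
Total orbitals: 1 + 1 + 1 + 1 + 1 = 5.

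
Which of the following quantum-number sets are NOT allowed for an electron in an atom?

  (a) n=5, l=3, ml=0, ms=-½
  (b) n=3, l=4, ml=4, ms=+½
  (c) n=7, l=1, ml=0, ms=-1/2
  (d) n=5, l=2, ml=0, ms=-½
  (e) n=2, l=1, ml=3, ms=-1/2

(b) and (e)

(b) has l = 4 ≥ n = 3, violating 0 ≤ l ≤ n−1.
(e) has |ml| = 3 > l = 1, violating −l ≤ ml ≤ l.
The remaining sets (a), (c), (d) satisfy all four rules.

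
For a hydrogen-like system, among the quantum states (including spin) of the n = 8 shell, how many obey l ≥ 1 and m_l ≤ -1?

For n = 8, l ranges over 0 … 7.
Contributions: l=1 → 1; l=2 → 2; l=3 → 3; l=4 → 4; l=5 → 5; l=6 → 6; l=7 → 7.
Orbitals: 1 + 2 + 3 + 4 + 5 + 6 + 7 = 28. Each orbital carries two spin states, so 28 × 2 = 56 states.

56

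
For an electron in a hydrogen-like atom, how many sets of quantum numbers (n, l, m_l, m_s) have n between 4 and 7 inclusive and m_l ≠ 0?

Count contributing orbitals for each principal shell:
n=4 → 12; n=5 → 20; n=6 → 30; n=7 → 42.
Orbitals: 12 + 20 + 30 + 42 = 104. Including both spin states (m_s = ±1/2) gives 2 × 104 = 208 states.

208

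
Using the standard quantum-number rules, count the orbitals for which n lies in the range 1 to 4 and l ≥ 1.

Treat each shell separately and count matching orbitals:
n=2 → 3; n=3 → 8; n=4 → 15.
Total orbitals: 3 + 8 + 15 = 26.

26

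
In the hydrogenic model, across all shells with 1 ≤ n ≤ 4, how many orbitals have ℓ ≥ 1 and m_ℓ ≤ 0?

Go shell by shell, enumerating (ℓ, m_ℓ) with ℓ ≥ 1 and m_ℓ ≤ 0:
n=2 → 2; n=3 → 5; n=4 → 9.
Total orbitals: 2 + 5 + 9 = 16.

16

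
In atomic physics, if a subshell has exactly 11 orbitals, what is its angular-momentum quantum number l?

l = 5

2l+1 = 11 gives l = 5.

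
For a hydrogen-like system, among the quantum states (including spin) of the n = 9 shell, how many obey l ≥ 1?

The n = 9 shell has l = 0 through 8; check each.
The (l, m_l) pairs meeting l ≥ 1 give: l=1 → 3; l=2 → 5; l=3 → 7; l=4 → 9; l=5 → 11; l=6 → 13; l=7 → 15; l=8 → 17.
Orbitals: 3 + 5 + 7 + 9 + 11 + 13 + 15 + 17 = 80. Each orbital carries two spin states, so 80 × 2 = 160 states.

160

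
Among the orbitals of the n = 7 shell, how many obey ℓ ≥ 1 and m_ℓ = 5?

For n = 7, ℓ ranges over 0 … 6.
Per ℓ-value: ℓ=5 → 1; ℓ=6 → 1.
Total orbitals: 1 + 1 = 2.

2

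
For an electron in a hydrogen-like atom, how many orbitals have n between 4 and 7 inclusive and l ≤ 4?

Per-shell orbital counts meeting the constraint:
n=4 → 16; n=5 → 25; n=6 → 25; n=7 → 25.
Total orbitals: 16 + 25 + 25 + 25 = 91.

91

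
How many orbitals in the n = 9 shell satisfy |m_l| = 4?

Orbitals with |m_l| = 4, by l: l=4 → 2; l=5 → 2; l=6 → 2; l=7 → 2; l=8 → 2.
Total orbitals: 2 + 2 + 2 + 2 + 2 = 10.

10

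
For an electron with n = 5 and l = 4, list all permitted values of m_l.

m_l takes every integer from −l to +l. With l = 4 that gives the 9 values -4, -3, -2, -1, 0, 1, 2, 3, 4.

-4, -3, -2, -1, 0, 1, 2, 3, 4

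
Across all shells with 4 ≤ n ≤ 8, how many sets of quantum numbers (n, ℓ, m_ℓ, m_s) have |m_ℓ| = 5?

Treat each shell separately and count matching orbitals:
n=6 → 2; n=7 → 4; n=8 → 6.
Orbitals: 2 + 4 + 6 = 12. Including both spin states (m_s = ±1/2) gives 2 × 12 = 24 states.

24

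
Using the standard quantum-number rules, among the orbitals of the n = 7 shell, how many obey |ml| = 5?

4

With n = 7 the allowed l are 0, 1, …, 6.
Orbitals with |ml| = 5, by l: l=5 → 2; l=6 → 2.
Total orbitals: 2 + 2 = 4.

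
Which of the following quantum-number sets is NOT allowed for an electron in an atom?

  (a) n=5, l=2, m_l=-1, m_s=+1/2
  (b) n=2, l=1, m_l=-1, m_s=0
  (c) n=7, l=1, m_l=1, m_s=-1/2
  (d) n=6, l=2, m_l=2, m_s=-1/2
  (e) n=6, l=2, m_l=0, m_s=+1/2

(b)

(b) has m_s = 0, but an electron's spin must be ±1/2.
The remaining sets (a), (c), (d), (e) satisfy all four rules.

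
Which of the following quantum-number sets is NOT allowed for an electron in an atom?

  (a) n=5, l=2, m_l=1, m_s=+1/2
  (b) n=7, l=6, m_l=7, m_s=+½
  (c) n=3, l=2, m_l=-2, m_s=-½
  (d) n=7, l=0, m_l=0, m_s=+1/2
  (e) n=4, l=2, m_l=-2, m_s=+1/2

(b)

(b) has |m_l| = 7 > l = 6, violating −l ≤ m_l ≤ l.
The remaining sets (a), (c), (d), (e) satisfy all four rules.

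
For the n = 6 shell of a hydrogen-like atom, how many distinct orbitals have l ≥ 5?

For n = 6, l ranges over 0 … 5.
Contributions: l=5 → 11.
Total orbitals: 11.

11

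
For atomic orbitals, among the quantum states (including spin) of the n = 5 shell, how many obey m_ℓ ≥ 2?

12

For n = 5, ℓ ranges over 0 … 4.
Contributions: ℓ=2 → 1; ℓ=3 → 2; ℓ=4 → 3.
Orbitals: 1 + 2 + 3 = 6. Each orbital carries two spin states, so 6 × 2 = 12 states.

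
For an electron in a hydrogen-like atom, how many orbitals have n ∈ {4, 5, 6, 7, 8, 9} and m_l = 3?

Count contributing orbitals for each principal shell:
n=4 → 1; n=5 → 2; n=6 → 3; n=7 → 4; n=8 → 5; n=9 → 6.
Total orbitals: 1 + 2 + 3 + 4 + 5 + 6 = 21.

21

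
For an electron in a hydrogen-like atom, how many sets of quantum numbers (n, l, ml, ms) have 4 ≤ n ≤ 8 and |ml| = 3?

Count contributing orbitals for each principal shell:
n=4 → 2; n=5 → 4; n=6 → 6; n=7 → 8; n=8 → 10.
Orbitals: 2 + 4 + 6 + 8 + 10 = 30. Including both spin states (ms = ±1/2) gives 2 × 30 = 60 states.

60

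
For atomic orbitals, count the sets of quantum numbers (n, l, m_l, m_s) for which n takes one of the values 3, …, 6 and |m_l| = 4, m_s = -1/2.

Work shell by shell — for each n, count the (l, m_l) pairs that satisfy |m_l| = 4:
n=5 → 2; n=6 → 4.
Orbitals: 2 + 4 = 6. With m_s fixed to -1/2 there is one state per orbital, so 6 states.

6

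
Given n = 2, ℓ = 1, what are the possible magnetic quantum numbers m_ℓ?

m_ℓ takes every integer from −ℓ to +ℓ. With ℓ = 1 that gives the 3 values -1, 0, 1.

-1, 0, 1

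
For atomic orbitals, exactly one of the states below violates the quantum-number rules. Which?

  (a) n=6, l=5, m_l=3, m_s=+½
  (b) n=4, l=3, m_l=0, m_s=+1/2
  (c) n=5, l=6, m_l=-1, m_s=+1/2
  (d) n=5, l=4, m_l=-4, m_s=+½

(c) has l = 6 ≥ n = 5, violating 0 ≤ l ≤ n−1.
The remaining sets (a), (b), (d) satisfy all four rules.

(c)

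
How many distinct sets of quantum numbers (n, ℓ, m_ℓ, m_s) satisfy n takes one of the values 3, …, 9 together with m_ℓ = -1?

70

For each n in the range, tally the orbitals obeying m_ℓ = -1:
n=3 → 2; n=4 → 3; n=5 → 4; n=6 → 5; n=7 → 6; n=8 → 7; n=9 → 8.
Orbitals: 2 + 3 + 4 + 5 + 6 + 7 + 8 = 35. Including both spin states (m_s = ±1/2) gives 2 × 35 = 70 states.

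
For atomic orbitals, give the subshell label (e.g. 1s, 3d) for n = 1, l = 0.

1s

l = 0 corresponds to the letter 's', so the subshell is 1s.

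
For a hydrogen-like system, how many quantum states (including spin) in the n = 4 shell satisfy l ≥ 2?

Per l-value: l=2 → 5; l=3 → 7.
Orbitals: 5 + 7 = 12. Each orbital carries two spin states, so 12 × 2 = 24 states.

24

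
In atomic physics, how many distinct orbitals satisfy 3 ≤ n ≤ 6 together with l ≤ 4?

75

Treat each shell separately and count matching orbitals:
n=3 → 9; n=4 → 16; n=5 → 25; n=6 → 25.
Total orbitals: 9 + 16 + 25 + 25 = 75.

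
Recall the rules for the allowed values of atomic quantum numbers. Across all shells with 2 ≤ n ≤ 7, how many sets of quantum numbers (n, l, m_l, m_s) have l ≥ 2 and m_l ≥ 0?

130

Treat each shell separately and count matching orbitals:
n=3 → 3; n=4 → 7; n=5 → 12; n=6 → 18; n=7 → 25.
Orbitals: 3 + 7 + 12 + 18 + 25 = 65. Including both spin states (m_s = ±1/2) gives 2 × 65 = 130 states.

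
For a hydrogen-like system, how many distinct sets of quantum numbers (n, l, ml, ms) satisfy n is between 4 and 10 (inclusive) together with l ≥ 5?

Go shell by shell, enumerating (l, ml) with l ≥ 5:
n=6 → 11; n=7 → 24; n=8 → 39; n=9 → 56; n=10 → 75.
Orbitals: 11 + 24 + 39 + 56 + 75 = 205. Including both spin states (ms = ±1/2) gives 2 × 205 = 410 states.

410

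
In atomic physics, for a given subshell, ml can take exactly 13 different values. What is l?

ml ranges over 2l+1 integers, so 2l+1 = 13 ⇒ l = 6.

l = 6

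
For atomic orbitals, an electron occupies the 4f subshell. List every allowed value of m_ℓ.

-3, -2, -1, 0, 1, 2, 3

The 4f subshell has ℓ = 3, and m_ℓ takes every integer from −ℓ to +ℓ. With ℓ = 3 that gives the 7 values -3, -2, -1, 0, 1, 2, 3.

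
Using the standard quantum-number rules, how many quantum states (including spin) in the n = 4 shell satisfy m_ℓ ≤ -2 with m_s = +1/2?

For n = 4, ℓ ranges over 0 … 3.
Contributions: ℓ=2 → 1; ℓ=3 → 2.
Orbitals: 1 + 2 = 3. With m_s fixed to a single value there is one state per orbital, giving 3 states.

3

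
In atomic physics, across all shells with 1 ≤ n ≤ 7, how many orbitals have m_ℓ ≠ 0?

Count contributing orbitals for each principal shell:
n=2 → 2; n=3 → 6; n=4 → 12; n=5 → 20; n=6 → 30; n=7 → 42.
Total orbitals: 2 + 6 + 12 + 20 + 30 + 42 = 112.

112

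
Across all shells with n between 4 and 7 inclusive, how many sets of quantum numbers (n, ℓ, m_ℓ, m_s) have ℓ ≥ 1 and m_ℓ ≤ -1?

Work shell by shell — for each n, count the (ℓ, m_ℓ) pairs that satisfy ℓ ≥ 1 and m_ℓ ≤ -1:
n=4 → 6; n=5 → 10; n=6 → 15; n=7 → 21.
Orbitals: 6 + 10 + 15 + 21 = 52. Including both spin states (m_s = ±1/2) gives 2 × 52 = 104 states.

104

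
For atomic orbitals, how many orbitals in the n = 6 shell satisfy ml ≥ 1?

15

For n = 6, l ranges over 0 … 5.
The (l, ml) pairs meeting ml ≥ 1 give: l=1 → 1; l=2 → 2; l=3 → 3; l=4 → 4; l=5 → 5.
Total orbitals: 1 + 2 + 3 + 4 + 5 = 15.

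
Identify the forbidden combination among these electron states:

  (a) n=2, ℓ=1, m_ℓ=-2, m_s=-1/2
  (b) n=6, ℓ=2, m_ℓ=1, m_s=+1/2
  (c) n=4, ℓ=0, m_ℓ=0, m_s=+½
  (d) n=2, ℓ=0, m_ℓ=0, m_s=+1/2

(a)

(a) has |m_ℓ| = 2 > ℓ = 1, violating −ℓ ≤ m_ℓ ≤ ℓ.
The remaining sets (b), (c), (d) satisfy all four rules.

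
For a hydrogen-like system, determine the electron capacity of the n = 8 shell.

128

A shell holds 2n² electrons: 2 × 8² = 2 × 64 = 128.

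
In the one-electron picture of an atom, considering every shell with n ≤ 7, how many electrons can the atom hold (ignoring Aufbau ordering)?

Total orbitals = 1² + 2² + 3² + 4² + 5² + 6² + 7² = 140. Doubling for spin gives 280 electrons.

280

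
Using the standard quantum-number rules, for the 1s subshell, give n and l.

n = 1, l = 0

The leading integer gives n = 1; the letter 's' means l = 0.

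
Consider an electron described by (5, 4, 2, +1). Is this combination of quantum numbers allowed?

The spin quantum number for an electron can only be ms = +1/2 or −1/2; ms = +1 is not one of those.

Invalid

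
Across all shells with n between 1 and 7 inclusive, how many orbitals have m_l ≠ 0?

Go shell by shell, enumerating (l, m_l) with m_l ≠ 0:
n=2 → 2; n=3 → 6; n=4 → 12; n=5 → 20; n=6 → 30; n=7 → 42.
Total orbitals: 2 + 6 + 12 + 20 + 30 + 42 = 112.

112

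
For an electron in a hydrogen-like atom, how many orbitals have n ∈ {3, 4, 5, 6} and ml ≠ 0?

68

Work shell by shell — for each n, count the (l, ml) pairs that satisfy ml ≠ 0:
n=3 → 6; n=4 → 12; n=5 → 20; n=6 → 30.
Total orbitals: 6 + 12 + 20 + 30 = 68.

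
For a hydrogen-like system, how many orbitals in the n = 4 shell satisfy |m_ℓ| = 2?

Orbitals with |m_ℓ| = 2, by ℓ: ℓ=2 → 2; ℓ=3 → 2.
Total orbitals: 2 + 2 = 4.

4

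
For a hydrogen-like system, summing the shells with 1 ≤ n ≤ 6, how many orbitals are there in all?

91

Shell n has n² orbitals: 1²=1 + 2²=4 + 3²=9 + 4²=16 + 5²=25 + 6²=36 = 91 orbitals.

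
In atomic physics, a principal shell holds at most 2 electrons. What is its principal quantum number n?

n = 1

2n² = 2 ⇒ n² = 1 ⇒ n = 1.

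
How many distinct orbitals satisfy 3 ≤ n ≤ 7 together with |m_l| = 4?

12

Treat each shell separately and count matching orbitals:
n=5 → 2; n=6 → 4; n=7 → 6.
Total orbitals: 2 + 4 + 6 = 12.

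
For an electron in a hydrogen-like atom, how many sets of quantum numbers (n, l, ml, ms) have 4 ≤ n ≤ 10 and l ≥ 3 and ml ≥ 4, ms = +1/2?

Count contributing orbitals for each principal shell:
n=5 → 1; n=6 → 3; n=7 → 6; n=8 → 10; n=9 → 15; n=10 → 21.
Orbitals: 1 + 3 + 6 + 10 + 15 + 21 = 56. With ms fixed to +1/2 there is one state per orbital, so 56 states.

56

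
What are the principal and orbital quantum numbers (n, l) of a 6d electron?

n = 6, l = 2

The leading integer gives n = 6; the letter 'd' means l = 2.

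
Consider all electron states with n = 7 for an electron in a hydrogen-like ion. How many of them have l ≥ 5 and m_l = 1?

4

For n = 7, l ranges over 0 … 6.
Orbitals with l ≥ 5 and m_l = 1, by l: l=5 → 1; l=6 → 1.
Orbitals: 1 + 1 = 2. Each orbital carries two spin states, so 2 × 2 = 4 states.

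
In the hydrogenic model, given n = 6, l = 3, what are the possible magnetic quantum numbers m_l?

-3, -2, -1, 0, 1, 2, 3

m_l takes every integer from −l to +l. With l = 3 that gives the 7 values -3, -2, -1, 0, 1, 2, 3.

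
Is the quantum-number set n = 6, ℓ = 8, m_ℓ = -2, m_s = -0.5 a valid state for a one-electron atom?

Not allowed

The orbital quantum number must satisfy 0 ≤ ℓ ≤ n−1. With n = 6 the allowed ℓ values are 0, 1, 2, 3, 4, 5, so ℓ = 8 is out of range.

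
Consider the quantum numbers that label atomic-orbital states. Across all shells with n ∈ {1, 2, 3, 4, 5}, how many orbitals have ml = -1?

Count contributing orbitals for each principal shell:
n=2 → 1; n=3 → 2; n=4 → 3; n=5 → 4.
Total orbitals: 1 + 2 + 3 + 4 = 10.

10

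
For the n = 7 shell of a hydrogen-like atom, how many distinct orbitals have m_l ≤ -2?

For n = 7, l ranges over 0 … 6.
The (l, m_l) pairs meeting m_l ≤ -2 give: l=2 → 1; l=3 → 2; l=4 → 3; l=5 → 4; l=6 → 5.
Total orbitals: 1 + 2 + 3 + 4 + 5 = 15.

15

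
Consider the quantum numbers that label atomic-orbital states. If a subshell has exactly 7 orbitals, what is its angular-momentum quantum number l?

l = 3 (f)

2l+1 = 7 gives l = 3.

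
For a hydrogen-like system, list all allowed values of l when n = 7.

l is an integer with 0 ≤ l ≤ n−1, so for n = 7: l = 0, 1, 2, 3, 4, 5, 6.

0, 1, 2, 3, 4, 5, 6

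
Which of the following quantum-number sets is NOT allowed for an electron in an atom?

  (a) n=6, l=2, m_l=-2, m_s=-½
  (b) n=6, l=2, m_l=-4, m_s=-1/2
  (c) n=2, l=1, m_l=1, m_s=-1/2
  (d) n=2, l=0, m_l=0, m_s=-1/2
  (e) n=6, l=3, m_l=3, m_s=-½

(b) has |m_l| = 4 > l = 2, violating −l ≤ m_l ≤ l.
The remaining sets (a), (c), (d), (e) satisfy all four rules.

(b)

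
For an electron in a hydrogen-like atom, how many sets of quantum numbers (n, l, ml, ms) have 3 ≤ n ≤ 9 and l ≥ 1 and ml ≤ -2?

168

Treat each shell separately and count matching orbitals:
n=3 → 1; n=4 → 3; n=5 → 6; n=6 → 10; n=7 → 15; n=8 → 21; n=9 → 28.
Orbitals: 1 + 3 + 6 + 10 + 15 + 21 + 28 = 84. Including both spin states (ms = ±1/2) gives 2 × 84 = 168 states.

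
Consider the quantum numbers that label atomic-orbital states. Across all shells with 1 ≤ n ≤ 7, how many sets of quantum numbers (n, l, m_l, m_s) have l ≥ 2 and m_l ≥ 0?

Count contributing orbitals for each principal shell:
n=3 → 3; n=4 → 7; n=5 → 12; n=6 → 18; n=7 → 25.
Orbitals: 3 + 7 + 12 + 18 + 25 = 65. Including both spin states (m_s = ±1/2) gives 2 × 65 = 130 states.

130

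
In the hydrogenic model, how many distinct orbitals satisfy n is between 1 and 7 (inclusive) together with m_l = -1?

21

Treat each shell separately and count matching orbitals:
n=2 → 1; n=3 → 2; n=4 → 3; n=5 → 4; n=6 → 5; n=7 → 6.
Total orbitals: 1 + 2 + 3 + 4 + 5 + 6 = 21.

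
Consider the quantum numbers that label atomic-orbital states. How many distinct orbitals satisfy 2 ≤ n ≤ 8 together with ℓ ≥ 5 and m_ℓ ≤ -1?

Treat each shell separately and count matching orbitals:
n=6 → 5; n=7 → 11; n=8 → 18.
Total orbitals: 5 + 11 + 18 = 34.

34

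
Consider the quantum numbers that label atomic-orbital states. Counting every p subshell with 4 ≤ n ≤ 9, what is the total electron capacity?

36

A p subshell (l = 1) exists for every n ≥ 2, so shells n = 4, 5, 6, 7, 8, 9 each contribute one — 6 subshells.
Since each p subshell holds 2(2·1+1) = 6 electrons, the total is 6 × 6 = 36.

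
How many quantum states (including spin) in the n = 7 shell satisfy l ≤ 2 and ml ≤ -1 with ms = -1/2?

Go through l = 0, …, 6 (the values permitted for n = 7).
Orbitals with l ≤ 2 and ml ≤ -1, by l: l=1 → 1; l=2 → 2.
Orbitals: 1 + 2 = 3. With ms fixed to a single value there is one state per orbital, giving 3 states.

3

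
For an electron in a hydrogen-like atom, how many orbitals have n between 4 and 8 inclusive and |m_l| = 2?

40

Treat each shell separately and count matching orbitals:
n=4 → 4; n=5 → 6; n=6 → 8; n=7 → 10; n=8 → 12.
Total orbitals: 4 + 6 + 8 + 10 + 12 = 40.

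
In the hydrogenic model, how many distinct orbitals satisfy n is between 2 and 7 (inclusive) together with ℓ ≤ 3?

77

Go shell by shell, enumerating (ℓ, m_ℓ) with ℓ ≤ 3:
n=2 → 4; n=3 → 9; n=4 → 16; n=5 → 16; n=6 → 16; n=7 → 16.
Total orbitals: 4 + 9 + 16 + 16 + 16 + 16 = 77.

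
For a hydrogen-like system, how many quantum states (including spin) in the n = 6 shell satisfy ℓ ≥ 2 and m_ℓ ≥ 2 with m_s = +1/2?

Per ℓ-value: ℓ=2 → 1; ℓ=3 → 2; ℓ=4 → 3; ℓ=5 → 4.
Orbitals: 1 + 2 + 3 + 4 = 10. With m_s fixed to a single value there is one state per orbital, giving 10 states.

10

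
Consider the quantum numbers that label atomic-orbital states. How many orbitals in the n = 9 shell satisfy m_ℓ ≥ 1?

36

For n = 9, ℓ ranges over 0 … 8.
The (ℓ, m_ℓ) pairs meeting m_ℓ ≥ 1 give: ℓ=1 → 1; ℓ=2 → 2; ℓ=3 → 3; ℓ=4 → 4; ℓ=5 → 5; ℓ=6 → 6; ℓ=7 → 7; ℓ=8 → 8.
Total orbitals: 1 + 2 + 3 + 4 + 5 + 6 + 7 + 8 = 36.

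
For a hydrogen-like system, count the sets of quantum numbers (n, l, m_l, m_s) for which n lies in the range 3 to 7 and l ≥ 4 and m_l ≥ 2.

44

Count contributing orbitals for each principal shell:
n=5 → 3; n=6 → 7; n=7 → 12.
Orbitals: 3 + 7 + 12 = 22. Including both spin states (m_s = ±1/2) gives 2 × 22 = 44 states.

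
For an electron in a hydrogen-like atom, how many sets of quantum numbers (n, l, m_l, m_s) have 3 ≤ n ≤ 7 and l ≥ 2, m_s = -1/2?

115

Count contributing orbitals for each principal shell:
n=3 → 5; n=4 → 12; n=5 → 21; n=6 → 32; n=7 → 45.
Orbitals: 5 + 12 + 21 + 32 + 45 = 115. With m_s fixed to -1/2 there is one state per orbital, so 115 states.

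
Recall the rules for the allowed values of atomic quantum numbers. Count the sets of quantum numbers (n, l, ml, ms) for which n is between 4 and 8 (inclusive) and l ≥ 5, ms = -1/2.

74

Go shell by shell, enumerating (l, ml) with l ≥ 5:
n=6 → 11; n=7 → 24; n=8 → 39.
Orbitals: 11 + 24 + 39 = 74. With ms fixed to -1/2 there is one state per orbital, so 74 states.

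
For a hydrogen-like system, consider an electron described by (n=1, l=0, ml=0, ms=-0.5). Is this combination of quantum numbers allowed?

Allowed

n = 1 is a positive integer. l = 0 satisfies 0 ≤ l ≤ n−1 = 0. ml = 0 lies in the range −l … +l (here 0). ms = -1/2 is one of ±1/2.
All four constraints are satisfied.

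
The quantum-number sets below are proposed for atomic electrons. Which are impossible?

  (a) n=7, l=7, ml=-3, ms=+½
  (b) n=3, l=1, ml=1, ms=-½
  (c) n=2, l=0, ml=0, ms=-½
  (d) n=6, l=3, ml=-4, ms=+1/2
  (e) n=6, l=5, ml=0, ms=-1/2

(a) has l = 7 ≥ n = 7, violating 0 ≤ l ≤ n−1.
(d) has |ml| = 4 > l = 3, violating −l ≤ ml ≤ l.
The remaining sets (b), (c), (e) satisfy all four rules.

(a) and (d)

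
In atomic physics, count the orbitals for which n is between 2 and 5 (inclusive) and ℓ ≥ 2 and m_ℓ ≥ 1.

16

Go shell by shell, enumerating (ℓ, m_ℓ) with ℓ ≥ 2 and m_ℓ ≥ 1:
n=3 → 2; n=4 → 5; n=5 → 9.
Total orbitals: 2 + 5 + 9 = 16.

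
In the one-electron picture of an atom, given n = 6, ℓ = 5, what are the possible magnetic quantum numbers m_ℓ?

-5, -4, -3, -2, -1, 0, 1, 2, 3, 4, 5

m_ℓ takes every integer from −ℓ to +ℓ. With ℓ = 5 that gives the 11 values -5, -4, -3, -2, -1, 0, 1, 2, 3, 4, 5.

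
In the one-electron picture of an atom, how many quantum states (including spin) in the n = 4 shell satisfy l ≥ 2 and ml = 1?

4

The n = 4 shell has l = 0 through 3; check each.
Per l-value: l=2 → 1; l=3 → 1.
Orbitals: 1 + 1 = 2. Each orbital carries two spin states, so 2 × 2 = 4 states.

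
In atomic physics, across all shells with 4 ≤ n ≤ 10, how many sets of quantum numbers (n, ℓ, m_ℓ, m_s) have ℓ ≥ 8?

106

Work shell by shell — for each n, count the (ℓ, m_ℓ) pairs that satisfy ℓ ≥ 8:
n=9 → 17; n=10 → 36.
Orbitals: 17 + 36 = 53. Including both spin states (m_s = ±1/2) gives 2 × 53 = 106 states.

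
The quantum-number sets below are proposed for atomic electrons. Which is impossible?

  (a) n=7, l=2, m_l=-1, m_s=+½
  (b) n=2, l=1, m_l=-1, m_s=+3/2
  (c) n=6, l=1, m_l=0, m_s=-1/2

(b) has m_s = +3/2, but an electron's spin must be ±1/2.
The remaining sets (a), (c) satisfy all four rules.

(b)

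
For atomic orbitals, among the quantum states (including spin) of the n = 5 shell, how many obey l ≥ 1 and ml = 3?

Orbitals with l ≥ 1 and ml = 3, by l: l=3 → 1; l=4 → 1.
Orbitals: 1 + 1 = 2. Each orbital carries two spin states, so 2 × 2 = 4 states.

4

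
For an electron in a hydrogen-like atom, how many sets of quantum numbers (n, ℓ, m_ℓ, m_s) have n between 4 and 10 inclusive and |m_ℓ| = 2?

140

Count contributing orbitals for each principal shell:
n=4 → 4; n=5 → 6; n=6 → 8; n=7 → 10; n=8 → 12; n=9 → 14; n=10 → 16.
Orbitals: 4 + 6 + 8 + 10 + 12 + 14 + 16 = 70. Including both spin states (m_s = ±1/2) gives 2 × 70 = 140 states.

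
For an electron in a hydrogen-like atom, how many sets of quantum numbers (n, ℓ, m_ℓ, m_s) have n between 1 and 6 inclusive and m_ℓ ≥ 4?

8

Count contributing orbitals for each principal shell:
n=5 → 1; n=6 → 3.
Orbitals: 1 + 3 = 4. Including both spin states (m_s = ±1/2) gives 2 × 4 = 8 states.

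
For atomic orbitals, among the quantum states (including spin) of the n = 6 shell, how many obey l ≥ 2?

For n = 6, l ranges over 0 … 5.
Contributions: l=2 → 5; l=3 → 7; l=4 → 9; l=5 → 11.
Orbitals: 5 + 7 + 9 + 11 = 32. Each orbital carries two spin states, so 32 × 2 = 64 states.

64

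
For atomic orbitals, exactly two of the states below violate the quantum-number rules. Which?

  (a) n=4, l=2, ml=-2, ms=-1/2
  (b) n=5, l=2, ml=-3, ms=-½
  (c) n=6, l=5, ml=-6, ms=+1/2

(b) and (c)

(b) has |ml| = 3 > l = 2, violating −l ≤ ml ≤ l.
(c) has |ml| = 6 > l = 5, violating −l ≤ ml ≤ l.
The remaining set (a) satisfies all four rules.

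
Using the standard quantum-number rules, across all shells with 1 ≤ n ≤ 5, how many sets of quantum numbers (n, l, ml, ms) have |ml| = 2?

24

Count contributing orbitals for each principal shell:
n=3 → 2; n=4 → 4; n=5 → 6.
Orbitals: 2 + 4 + 6 = 12. Including both spin states (ms = ±1/2) gives 2 × 12 = 24 states.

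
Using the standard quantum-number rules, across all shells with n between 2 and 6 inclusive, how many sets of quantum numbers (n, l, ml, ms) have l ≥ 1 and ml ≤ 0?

100

Treat each shell separately and count matching orbitals:
n=2 → 2; n=3 → 5; n=4 → 9; n=5 → 14; n=6 → 20.
Orbitals: 2 + 5 + 9 + 14 + 20 = 50. Including both spin states (ms = ±1/2) gives 2 × 50 = 100 states.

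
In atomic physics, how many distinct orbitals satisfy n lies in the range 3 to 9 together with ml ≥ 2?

Per-shell orbital counts meeting the constraint:
n=3 → 1; n=4 → 3; n=5 → 6; n=6 → 10; n=7 → 15; n=8 → 21; n=9 → 28.
Total orbitals: 1 + 3 + 6 + 10 + 15 + 21 + 28 = 84.

84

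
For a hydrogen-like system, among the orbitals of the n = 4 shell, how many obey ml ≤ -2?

Go through l = 0, …, 3 (the values permitted for n = 4).
Orbitals with ml ≤ -2, by l: l=2 → 1; l=3 → 2.
Total orbitals: 1 + 2 = 3.

3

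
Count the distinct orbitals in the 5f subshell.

A subshell has 2l+1 orbitals; with l = 3, that's 7.

7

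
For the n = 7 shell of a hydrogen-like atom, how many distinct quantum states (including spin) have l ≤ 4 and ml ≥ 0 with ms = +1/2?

With n = 7 the allowed l are 0, 1, …, 6.
Per l-value: l=0 → 1; l=1 → 2; l=2 → 3; l=3 → 4; l=4 → 5.
Orbitals: 1 + 2 + 3 + 4 + 5 = 15. With ms fixed to a single value there is one state per orbital, giving 15 states.

15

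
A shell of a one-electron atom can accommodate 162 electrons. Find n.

2n² = 162 ⇒ n² = 81 ⇒ n = 9.

n = 9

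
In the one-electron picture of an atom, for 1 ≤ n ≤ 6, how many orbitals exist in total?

Total orbitals = 1² + 2² + 3² + 4² + 5² + 6² = 91.

91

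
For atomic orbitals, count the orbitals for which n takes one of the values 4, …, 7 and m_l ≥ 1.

52

Treat each shell separately and count matching orbitals:
n=4 → 6; n=5 → 10; n=6 → 15; n=7 → 21.
Total orbitals: 6 + 10 + 15 + 21 = 52.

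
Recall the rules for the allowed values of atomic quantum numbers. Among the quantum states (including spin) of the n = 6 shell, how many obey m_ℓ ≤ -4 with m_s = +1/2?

3

Contributions: ℓ=4 → 1; ℓ=5 → 2.
Orbitals: 1 + 2 = 3. With m_s fixed to a single value there is one state per orbital, giving 3 states.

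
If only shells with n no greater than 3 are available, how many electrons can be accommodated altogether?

Total orbitals = 1² + 2² + 3² = 14. Doubling for spin gives 28 electrons.

28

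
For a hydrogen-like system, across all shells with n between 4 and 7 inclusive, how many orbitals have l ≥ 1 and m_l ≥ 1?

Count contributing orbitals for each principal shell:
n=4 → 6; n=5 → 10; n=6 → 15; n=7 → 21.
Total orbitals: 6 + 10 + 15 + 21 = 52.

52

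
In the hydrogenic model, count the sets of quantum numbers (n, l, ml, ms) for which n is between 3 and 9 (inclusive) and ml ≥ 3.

112

Treat each shell separately and count matching orbitals:
n=4 → 1; n=5 → 3; n=6 → 6; n=7 → 10; n=8 → 15; n=9 → 21.
Orbitals: 1 + 3 + 6 + 10 + 15 + 21 = 56. Including both spin states (ms = ±1/2) gives 2 × 56 = 112 states.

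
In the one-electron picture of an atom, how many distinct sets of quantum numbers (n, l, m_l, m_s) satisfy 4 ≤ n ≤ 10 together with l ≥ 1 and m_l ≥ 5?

70

Go shell by shell, enumerating (l, m_l) with l ≥ 1 and m_l ≥ 5:
n=6 → 1; n=7 → 3; n=8 → 6; n=9 → 10; n=10 → 15.
Orbitals: 1 + 3 + 6 + 10 + 15 = 35. Including both spin states (m_s = ±1/2) gives 2 × 35 = 70 states.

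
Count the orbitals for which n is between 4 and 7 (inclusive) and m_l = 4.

Count contributing orbitals for each principal shell:
n=5 → 1; n=6 → 2; n=7 → 3.
Total orbitals: 1 + 2 + 3 = 6.

6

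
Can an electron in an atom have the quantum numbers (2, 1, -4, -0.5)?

Not allowed

The magnetic quantum number must satisfy −ℓ ≤ m_ℓ ≤ ℓ. With ℓ = 1, m_ℓ can only be -1, 0, 1, so m_ℓ = -4 is forbidden.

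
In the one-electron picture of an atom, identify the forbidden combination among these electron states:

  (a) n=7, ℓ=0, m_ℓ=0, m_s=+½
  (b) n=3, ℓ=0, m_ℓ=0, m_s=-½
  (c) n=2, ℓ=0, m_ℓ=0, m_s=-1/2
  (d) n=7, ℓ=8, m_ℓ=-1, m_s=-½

(d)

(d) has ℓ = 8 ≥ n = 7, violating 0 ≤ ℓ ≤ n−1.
The remaining sets (a), (b), (c) satisfy all four rules.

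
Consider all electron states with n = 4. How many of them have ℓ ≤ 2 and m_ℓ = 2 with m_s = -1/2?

The n = 4 shell has ℓ = 0 through 3; check each.
The (ℓ, m_ℓ) pairs meeting ℓ ≤ 2 and m_ℓ = 2 give: ℓ=2 → 1.
Orbitals: 1. With m_s fixed to a single value there is one state per orbital, giving 1 state.

1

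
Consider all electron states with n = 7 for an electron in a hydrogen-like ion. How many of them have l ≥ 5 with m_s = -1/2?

24

The (l, m_l) pairs meeting l ≥ 5 give: l=5 → 11; l=6 → 13.
Orbitals: 11 + 13 = 24. With m_s fixed to a single value there is one state per orbital, giving 24 states.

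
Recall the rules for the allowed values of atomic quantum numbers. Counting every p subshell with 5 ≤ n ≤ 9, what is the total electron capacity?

30

A p subshell (l = 1) exists for every n ≥ 2, so shells n = 5, 6, 7, 8, 9 each contribute one — 5 subshells.
Since each p subshell holds 2(2·1+1) = 6 electrons, the total is 5 × 6 = 30.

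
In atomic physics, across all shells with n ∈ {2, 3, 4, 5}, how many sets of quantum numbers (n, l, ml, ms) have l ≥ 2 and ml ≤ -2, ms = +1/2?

Count contributing orbitals for each principal shell:
n=3 → 1; n=4 → 3; n=5 → 6.
Orbitals: 1 + 3 + 6 = 10. With ms fixed to +1/2 there is one state per orbital, so 10 states.

10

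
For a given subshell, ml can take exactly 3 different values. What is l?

ml ranges over 2l+1 integers, so 2l+1 = 3 ⇒ l = 1.

l = 1 (p)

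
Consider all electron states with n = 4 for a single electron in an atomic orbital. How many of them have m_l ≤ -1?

12

With n = 4 the allowed l are 0, 1, …, 3.
Per l-value: l=1 → 1; l=2 → 2; l=3 → 3.
Orbitals: 1 + 2 + 3 = 6. Each orbital carries two spin states, so 6 × 2 = 12 states.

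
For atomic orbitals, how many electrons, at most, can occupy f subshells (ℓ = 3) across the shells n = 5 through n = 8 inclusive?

56

An f subshell (ℓ = 3) exists for every n ≥ 4, so shells n = 5, 6, 7, 8 each contribute one — 4 subshells.
Since each f subshell holds 2(2·3+1) = 14 electrons, the total is 4 × 14 = 56.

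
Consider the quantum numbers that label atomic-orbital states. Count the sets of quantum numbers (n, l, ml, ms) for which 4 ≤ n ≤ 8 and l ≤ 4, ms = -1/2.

116

Treat each shell separately and count matching orbitals:
n=4 → 16; n=5 → 25; n=6 → 25; n=7 → 25; n=8 → 25.
Orbitals: 16 + 25 + 25 + 25 + 25 = 116. With ms fixed to -1/2 there is one state per orbital, so 116 states.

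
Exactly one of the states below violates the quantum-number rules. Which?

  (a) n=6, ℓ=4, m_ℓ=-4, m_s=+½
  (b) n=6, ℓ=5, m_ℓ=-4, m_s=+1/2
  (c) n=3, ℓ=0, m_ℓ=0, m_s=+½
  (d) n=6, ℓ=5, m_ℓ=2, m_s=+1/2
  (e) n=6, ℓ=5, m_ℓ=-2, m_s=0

(e)

(e) has m_s = 0, but an electron's spin must be ±1/2.
The remaining sets (a), (b), (c), (d) satisfy all four rules.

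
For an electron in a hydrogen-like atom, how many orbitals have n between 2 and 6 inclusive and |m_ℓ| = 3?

Treat each shell separately and count matching orbitals:
n=4 → 2; n=5 → 4; n=6 → 6.
Total orbitals: 2 + 4 + 6 = 12.

12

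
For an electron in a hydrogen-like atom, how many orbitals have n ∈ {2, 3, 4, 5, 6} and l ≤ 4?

79

Per-shell orbital counts meeting the constraint:
n=2 → 4; n=3 → 9; n=4 → 16; n=5 → 25; n=6 → 25.
Total orbitals: 4 + 9 + 16 + 25 + 25 = 79.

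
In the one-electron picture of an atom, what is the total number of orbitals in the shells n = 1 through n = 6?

Shell n has n² orbitals: 1²=1 + 2²=4 + 3²=9 + 4²=16 + 5²=25 + 6²=36 = 91 orbitals.

91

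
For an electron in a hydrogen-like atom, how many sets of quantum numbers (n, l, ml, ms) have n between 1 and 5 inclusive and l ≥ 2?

76

Per-shell orbital counts meeting the constraint:
n=3 → 5; n=4 → 12; n=5 → 21.
Orbitals: 5 + 12 + 21 = 38. Including both spin states (ms = ±1/2) gives 2 × 38 = 76 states.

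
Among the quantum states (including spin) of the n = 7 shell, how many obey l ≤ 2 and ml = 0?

6

With n = 7 the allowed l are 0, 1, …, 6.
The (l, ml) pairs meeting l ≤ 2 and ml = 0 give: l=0 → 1; l=1 → 1; l=2 → 1.
Orbitals: 1 + 1 + 1 = 3. Each orbital carries two spin states, so 3 × 2 = 6 states.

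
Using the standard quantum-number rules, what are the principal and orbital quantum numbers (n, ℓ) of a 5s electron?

The leading integer gives n = 5; the letter 's' means ℓ = 0.

n = 5, ℓ = 0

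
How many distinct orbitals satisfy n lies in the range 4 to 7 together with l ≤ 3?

64

For each n in the range, tally the orbitals obeying l ≤ 3:
n=4 → 16; n=5 → 16; n=6 → 16; n=7 → 16.
Total orbitals: 16 + 16 + 16 + 16 = 64.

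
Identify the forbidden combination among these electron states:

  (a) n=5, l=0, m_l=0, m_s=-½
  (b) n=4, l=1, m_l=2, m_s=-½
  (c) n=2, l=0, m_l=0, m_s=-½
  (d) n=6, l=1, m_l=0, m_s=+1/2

(b)

(b) has |m_l| = 2 > l = 1, violating −l ≤ m_l ≤ l.
The remaining sets (a), (c), (d) satisfy all four rules.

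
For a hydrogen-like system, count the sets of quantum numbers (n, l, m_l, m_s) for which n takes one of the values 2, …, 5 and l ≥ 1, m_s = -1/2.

50

Go shell by shell, enumerating (l, m_l) with l ≥ 1:
n=2 → 3; n=3 → 8; n=4 → 15; n=5 → 24.
Orbitals: 3 + 8 + 15 + 24 = 50. With m_s fixed to -1/2 there is one state per orbital, so 50 states.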